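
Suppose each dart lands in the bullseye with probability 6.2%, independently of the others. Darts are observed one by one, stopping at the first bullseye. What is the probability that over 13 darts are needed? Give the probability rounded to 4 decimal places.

0.4351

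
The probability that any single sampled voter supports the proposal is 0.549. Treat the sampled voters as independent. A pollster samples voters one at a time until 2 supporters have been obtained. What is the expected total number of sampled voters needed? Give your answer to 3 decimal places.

3.643

Y = total sampled voters until the second success; negative binomial with r=2, p=0.549.
E[Y] = r / p = 2 / 0.549 = 3.64299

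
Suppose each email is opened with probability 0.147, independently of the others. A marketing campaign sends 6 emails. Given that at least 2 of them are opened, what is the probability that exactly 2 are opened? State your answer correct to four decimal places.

X ~ Binomial(6, 0.147). Want P(X=2 | X≥2) = P(X=2) / P(X≥2).
P(X=2) = C(6,2)·0.147^2·0.853^4 = 0.171602
P(X≥2) = 1 − 0.385207 − 0.398303 = 0.216490
Ratio = 0.171602 / 0.216490 = 0.792656

0.7927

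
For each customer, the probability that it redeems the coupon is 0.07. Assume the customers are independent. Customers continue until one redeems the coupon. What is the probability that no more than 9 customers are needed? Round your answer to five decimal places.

Y = number of customers to the first success; geometric, p = 0.07.
P(Y ≤ 9) = 1 − (1−p)^9 = 1 − 0.5204111 = 0.4795889

0.47959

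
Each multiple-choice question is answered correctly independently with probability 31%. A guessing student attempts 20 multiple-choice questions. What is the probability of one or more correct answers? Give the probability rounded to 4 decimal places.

P(at least one) = 1 − P(none) = 1 − (1 − 0.31)^20
= 1 − 0.000598 = 0.999402

0.9994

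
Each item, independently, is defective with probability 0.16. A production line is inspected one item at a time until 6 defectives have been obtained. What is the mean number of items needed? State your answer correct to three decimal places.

37.500

Y = total items until the sixth success; negative binomial with r=6, p=0.16.
E[Y] = r / p = 6 / 0.16 = 37.50000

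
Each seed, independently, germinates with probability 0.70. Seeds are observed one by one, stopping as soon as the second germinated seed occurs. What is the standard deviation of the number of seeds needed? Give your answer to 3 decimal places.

1.107

Y = total seeds until the second success; negative binomial with r=2, p=0.70.
SD(Y) = √[r(1−p)/p²] = √(1.22449) = 1.10657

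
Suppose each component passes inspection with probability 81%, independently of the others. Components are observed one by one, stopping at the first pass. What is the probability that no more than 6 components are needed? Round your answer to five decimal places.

0.99995

Y = number of components to the first success; geometric, p = 0.81.
P(Y ≤ 6) = 1 − (1−p)^6 = 1 − 0.0000470 = 0.9999530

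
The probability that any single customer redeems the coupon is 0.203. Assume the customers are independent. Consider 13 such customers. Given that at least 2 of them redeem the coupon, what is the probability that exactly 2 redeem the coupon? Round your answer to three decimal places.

X ~ Binomial(13, 0.203). Want P(X=2 | X≥2) = P(X=2) / P(X≥2).
P(X=2) = C(13,2)·0.203^2·0.797^11 = 0.26493
P(X≥2) = 1 − 0.05236 − 0.17336 = 0.77429
Ratio = 0.26493 / 0.77429 = 0.34216

0.342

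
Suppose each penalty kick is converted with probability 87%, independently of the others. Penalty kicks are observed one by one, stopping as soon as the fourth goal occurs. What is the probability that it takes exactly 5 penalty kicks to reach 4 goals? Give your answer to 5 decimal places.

Y = trial on which the fourth success occurs; negative binomial, r=4, p=0.87.
P(Y=5) = C(4,3) · p^4 · (1−p)^1
= 4 · 0.5729 · 0.13 = 0.2979068

0.29791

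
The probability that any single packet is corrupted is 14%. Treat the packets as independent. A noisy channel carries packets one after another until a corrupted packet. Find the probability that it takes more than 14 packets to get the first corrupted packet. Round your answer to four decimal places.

0.1211

Y = number of packets to the first success; geometric, p = 0.14.
P(Y > 14) = P(first 14 all fail) = (1−p)^14 = 0.121054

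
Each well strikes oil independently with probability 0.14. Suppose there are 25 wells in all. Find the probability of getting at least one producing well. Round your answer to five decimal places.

0.97696

P(at least one) = 1 − P(none) = 1 − (1 − 0.14)^25
= 1 − 0.0230389 = 0.9769611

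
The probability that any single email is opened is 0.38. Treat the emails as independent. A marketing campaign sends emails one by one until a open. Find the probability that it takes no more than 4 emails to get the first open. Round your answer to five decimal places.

0.85224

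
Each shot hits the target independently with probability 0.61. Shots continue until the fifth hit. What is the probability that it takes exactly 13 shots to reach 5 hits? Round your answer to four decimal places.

Y = trial on which the fifth success occurs; negative binomial, r=5, p=0.61.
P(Y=13) = C(12,4) · p^5 · (1−p)^8
= 495 · 0.08446 · 0.0005352 = 0.022375

0.0224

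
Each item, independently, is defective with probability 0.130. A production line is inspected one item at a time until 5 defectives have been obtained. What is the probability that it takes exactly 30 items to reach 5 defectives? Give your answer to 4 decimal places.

Y = trial on which the fifth success occurs; negative binomial, r=5, p=0.13.
P(Y=30) = C(29,4) · p^5 · (1−p)^25
= 23751 · 3.7129e-05 · 0.03076 = 0.027126

0.0271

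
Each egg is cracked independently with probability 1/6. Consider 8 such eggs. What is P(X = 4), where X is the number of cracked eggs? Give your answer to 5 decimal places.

X ~ Binomial(n=8, p=0.166667).
P(X=4) = C(8,4) · p^4 · (1−p)^4
= 70 · 0.0007716 · 0.48225 = 0.0260476

0.02605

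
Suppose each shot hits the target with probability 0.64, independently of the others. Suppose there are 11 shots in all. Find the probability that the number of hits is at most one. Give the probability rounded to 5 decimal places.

X ~ Binomial(11, 0.64); P(X ≤ 1) = Σ C(11,k) p^k (1−p)^(11−k) over k:
  k=0: C(11,0)·0.64^0·0.36^11 = 0.0000132
  k=1: C(11,1)·0.64^1·0.36^10 = 0.0002574
Total = 0.0002706

0.00027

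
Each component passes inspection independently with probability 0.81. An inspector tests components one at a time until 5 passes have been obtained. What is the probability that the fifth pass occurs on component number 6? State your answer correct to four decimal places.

Y = trial on which the fifth success occurs; negative binomial, r=5, p=0.81.
P(Y=6) = C(5,4) · p^5 · (1−p)^1
= 5 · 0.34868 · 0.19 = 0.331245

0.3312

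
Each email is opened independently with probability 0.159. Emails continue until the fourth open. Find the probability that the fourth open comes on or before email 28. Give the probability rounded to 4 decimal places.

0.6712

Finishing within 28 emails ⇔ at least 4 successes in the first 28. With X ~ Binomial(28, 0.159), P(Y ≤ 28) = 1 − P(X ≤ 3).
  k=0: C(28,0)·0.159^0·0.841^28 = 0.007839
  k=1: C(28,1)·0.159^1·0.841^27 = 0.041500
  k=2: C(28,2)·0.159^2·0.841^26 = 0.105921
  k=3: C(28,3)·0.159^3·0.841^25 = 0.173554
1 − 0.328815 = 0.671185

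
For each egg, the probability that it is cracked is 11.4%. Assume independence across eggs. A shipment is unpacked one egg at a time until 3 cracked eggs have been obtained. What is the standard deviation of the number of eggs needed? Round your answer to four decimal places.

14.3012

Y = total eggs until the third success; negative binomial with r=3, p=0.114.
SD(Y) = √[r(1−p)/p²] = √(204.524469) = 14.301205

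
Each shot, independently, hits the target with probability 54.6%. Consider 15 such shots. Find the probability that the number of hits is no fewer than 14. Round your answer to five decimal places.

0.00154

X ~ Binomial(15, 0.546); P(X ≥ 14) = Σ C(15,k) p^k (1−p)^(15−k) over k:
  k=14: C(15,14)·0.546^14·0.454^1 = 0.0014251
  k=15: C(15,15)·0.546^15·0.454^0 = 0.0001143
Total = 0.0015394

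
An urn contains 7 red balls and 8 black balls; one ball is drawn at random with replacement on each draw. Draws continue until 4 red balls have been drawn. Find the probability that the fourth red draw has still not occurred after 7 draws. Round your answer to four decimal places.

0.5726

Needing more than 7 draws ⇔ fewer than 4 successes in the first 7. With X ~ Binomial(7, 0.466667), P(Y > 7) = P(X ≤ 3).
  k=0: C(7,0)·0.466667^0·0.533333^7 = 0.012274
  k=1: C(7,1)·0.466667^1·0.533333^6 = 0.075179
  k=2: C(7,2)·0.466667^2·0.533333^5 = 0.197345
  k=3: C(7,3)·0.466667^3·0.533333^4 = 0.287795
P(X ≤ 3) = 0.572593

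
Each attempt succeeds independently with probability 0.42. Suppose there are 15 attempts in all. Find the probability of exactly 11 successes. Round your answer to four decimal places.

0.0111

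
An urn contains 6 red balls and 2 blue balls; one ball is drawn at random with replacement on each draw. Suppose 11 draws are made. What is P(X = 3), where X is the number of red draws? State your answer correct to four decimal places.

0.0011

X ~ Binomial(n=11, p=0.75).
P(X=3) = C(11,3) · p^3 · (1−p)^8
= 165 · 0.42188 · 1.5259e-05 = 0.001062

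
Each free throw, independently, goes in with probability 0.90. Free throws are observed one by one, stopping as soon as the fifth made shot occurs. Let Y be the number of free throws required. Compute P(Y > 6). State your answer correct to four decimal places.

Needing more than 6 free throws ⇔ fewer than 5 successes in the first 6. With X ~ Binomial(6, 0.90), P(Y > 6) = P(X ≤ 4).
  k=0: C(6,0)·0.90^0·0.10^6 = 0.000001
  k=1: C(6,1)·0.90^1·0.10^5 = 0.000054
  k=2: C(6,2)·0.90^2·0.10^4 = 0.001215
  k=3: C(6,3)·0.90^3·0.10^3 = 0.014580
  k=4: C(6,4)·0.90^4·0.10^2 = 0.098415
P(X ≤ 4) = 0.114265

0.1143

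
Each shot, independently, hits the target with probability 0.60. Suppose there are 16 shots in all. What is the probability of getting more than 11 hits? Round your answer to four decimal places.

0.1666

X ~ Binomial(16, 0.60); P(X ≥ 12) = Σ C(16,k) p^k (1−p)^(16−k) over k:
  k=12: C(16,12)·0.60^12·0.40^4 = 0.101421
  k=13: C(16,13)·0.60^13·0.40^3 = 0.046810
  k=14: C(16,14)·0.60^14·0.40^2 = 0.015046
  k=15: C(16,15)·0.60^15·0.40^1 = 0.003009
  k=16: C(16,16)·0.60^16·0.40^0 = 0.000282
Total = 0.166567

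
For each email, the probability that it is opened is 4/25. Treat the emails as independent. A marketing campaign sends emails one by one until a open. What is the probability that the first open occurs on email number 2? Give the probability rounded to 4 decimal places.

0.1344

Geometric (trials to first success), p = 0.16.
P(Y = 2) = (1−p)^1 · p = 0.84 · 0.16 = 0.134400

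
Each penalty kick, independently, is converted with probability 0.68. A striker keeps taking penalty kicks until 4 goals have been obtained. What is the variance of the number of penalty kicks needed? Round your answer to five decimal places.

2.76817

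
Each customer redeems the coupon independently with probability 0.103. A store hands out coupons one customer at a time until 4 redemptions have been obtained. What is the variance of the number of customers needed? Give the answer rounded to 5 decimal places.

Y = total customers until the fourth success; negative binomial with r=4, p=0.103.
Var(Y) = r(1−p)/p² = 4·0.897 / 0.103² = 338.2034122

338.20341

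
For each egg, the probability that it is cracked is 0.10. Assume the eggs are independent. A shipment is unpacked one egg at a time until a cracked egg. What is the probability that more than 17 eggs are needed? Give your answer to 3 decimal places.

0.167

Y = number of eggs to the first success; geometric, p = 0.10.
P(Y > 17) = P(first 17 all fail) = (1−p)^17 = 0.16677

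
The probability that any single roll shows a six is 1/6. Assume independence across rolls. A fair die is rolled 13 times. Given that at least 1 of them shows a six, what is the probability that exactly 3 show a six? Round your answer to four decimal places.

X ~ Binomial(13, 0.166667). Want P(X=3 | X≥1) = P(X=3) / P(X≥1).
P(X=3) = C(13,3)·0.166667^3·0.833333^10 = 0.213845
P(X≥1) = 1 − 0.093464 = 0.906536
Ratio = 0.213845 / 0.906536 = 0.235893

0.2359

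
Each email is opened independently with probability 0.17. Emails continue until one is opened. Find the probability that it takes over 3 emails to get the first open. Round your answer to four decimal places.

Y = number of emails to the first success; geometric, p = 0.17.
P(Y > 3) = P(first 3 all fail) = (1−p)^3 = 0.571787

0.5718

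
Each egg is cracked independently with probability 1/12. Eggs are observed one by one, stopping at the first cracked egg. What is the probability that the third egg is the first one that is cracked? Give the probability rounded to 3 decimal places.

Geometric (trials to first success), p = 0.083333.
P(Y = 3) = (1−p)^2 · p = 0.84028 · 0.083333 = 0.07002

0.070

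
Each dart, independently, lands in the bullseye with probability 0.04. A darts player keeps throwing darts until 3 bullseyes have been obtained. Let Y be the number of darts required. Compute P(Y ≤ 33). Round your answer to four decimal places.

Finishing within 33 darts ⇔ at least 3 successes in the first 33. With X ~ Binomial(33, 0.04), P(Y ≤ 33) = 1 − P(X ≤ 2).
  k=0: C(33,0)·0.04^0·0.96^33 = 0.259986
  k=1: C(33,1)·0.04^1·0.96^32 = 0.357481
  k=2: C(33,2)·0.04^2·0.96^31 = 0.238321
1 − 0.855789 = 0.144211

0.1442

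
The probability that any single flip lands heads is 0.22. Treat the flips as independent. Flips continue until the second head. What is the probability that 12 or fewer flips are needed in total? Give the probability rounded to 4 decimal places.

0.7776

Finishing within 12 flips ⇔ at least 2 successes in the first 12. With X ~ Binomial(12, 0.22), P(Y ≤ 12) = 1 − P(X ≤ 1).
  k=0: C(12,0)·0.22^0·0.78^12 = 0.050715
  k=1: C(12,1)·0.22^1·0.78^11 = 0.171650
1 − 0.222365 = 0.777635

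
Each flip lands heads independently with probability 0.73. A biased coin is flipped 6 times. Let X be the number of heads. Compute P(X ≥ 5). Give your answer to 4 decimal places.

X ~ Binomial(6, 0.73); P(X ≥ 5) = Σ C(6,k) p^k (1−p)^(6−k) over k:
  k=5: C(6,5)·0.73^5·0.27^1 = 0.335838
  k=6: C(6,6)·0.73^6·0.27^0 = 0.151334
Total = 0.487172

0.4872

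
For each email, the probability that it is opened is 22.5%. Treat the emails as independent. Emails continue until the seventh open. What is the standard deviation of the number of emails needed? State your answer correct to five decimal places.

Y = total emails until the seventh success; negative binomial with r=7, p=0.225.
SD(Y) = √[r(1−p)/p²] = √(107.1604938) = 10.3518353

10.35184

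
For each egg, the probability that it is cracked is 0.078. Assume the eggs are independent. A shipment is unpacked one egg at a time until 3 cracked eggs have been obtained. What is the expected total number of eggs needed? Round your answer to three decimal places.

38.462

Y = total eggs until the third success; negative binomial with r=3, p=0.078.
E[Y] = r / p = 3 / 0.078 = 38.46154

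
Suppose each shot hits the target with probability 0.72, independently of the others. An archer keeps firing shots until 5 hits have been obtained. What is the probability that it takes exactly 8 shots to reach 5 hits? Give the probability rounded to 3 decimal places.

0.149

Y = trial on which the fifth success occurs; negative binomial, r=5, p=0.72.
P(Y=8) = C(7,4) · p^5 · (1−p)^3
= 35 · 0.19349 · 0.021952 = 0.14866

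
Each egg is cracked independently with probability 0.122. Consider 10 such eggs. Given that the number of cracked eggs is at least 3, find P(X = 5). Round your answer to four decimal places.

0.0315

X ~ Binomial(10, 0.122). Want P(X=5 | X≥3) = P(X=5) / P(X≥3).
P(X=5) = C(10,5)·0.122^5·0.878^5 = 0.003554
P(X≥3) = 1 − 0.272236 − 0.378277 − 0.236531 = 0.112956
Ratio = 0.003554 / 0.112956 = 0.031460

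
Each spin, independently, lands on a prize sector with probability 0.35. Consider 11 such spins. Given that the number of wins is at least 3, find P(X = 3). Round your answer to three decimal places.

X ~ Binomial(11, 0.35). Want P(X=3 | X≥3) = P(X=3) / P(X≥3).
P(X=3) = C(11,3)·0.35^3·0.65^8 = 0.22542
P(X≥3) = 1 − 0.00875 − 0.05183 − 0.13955 = 0.79987
Ratio = 0.22542 / 0.79987 = 0.28182

0.282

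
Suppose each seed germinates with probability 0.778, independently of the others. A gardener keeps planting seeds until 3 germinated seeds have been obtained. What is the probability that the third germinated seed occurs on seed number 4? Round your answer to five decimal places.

Y = trial on which the third success occurs; negative binomial, r=3, p=0.778.
P(Y=4) = C(3,2) · p^3 · (1−p)^1
= 3 · 0.47091 · 0.222 = 0.3136267

0.31363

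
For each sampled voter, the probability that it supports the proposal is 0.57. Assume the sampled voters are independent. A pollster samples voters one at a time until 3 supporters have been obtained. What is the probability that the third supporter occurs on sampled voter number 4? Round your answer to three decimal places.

0.239

Y = trial on which the third success occurs; negative binomial, r=3, p=0.57.
P(Y=4) = C(3,2) · p^3 · (1−p)^1
= 3 · 0.18519 · 0.43 = 0.23890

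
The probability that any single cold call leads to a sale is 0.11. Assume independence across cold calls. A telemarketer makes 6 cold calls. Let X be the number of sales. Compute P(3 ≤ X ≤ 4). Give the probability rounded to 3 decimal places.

X ~ Binomial(6, 0.11); P(3 ≤ X ≤ 4) = Σ C(6,k) p^k (1−p)^(6−k) over k:
  k=3: C(6,3)·0.11^3·0.89^3 = 0.01877
  k=4: C(6,4)·0.11^4·0.89^2 = 0.00174
Total = 0.02051

0.021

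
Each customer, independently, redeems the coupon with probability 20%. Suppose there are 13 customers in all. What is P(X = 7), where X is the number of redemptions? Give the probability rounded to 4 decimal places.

0.0058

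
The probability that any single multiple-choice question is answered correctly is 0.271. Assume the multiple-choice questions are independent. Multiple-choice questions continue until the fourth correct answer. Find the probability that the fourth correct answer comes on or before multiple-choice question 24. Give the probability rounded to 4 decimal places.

Finishing within 24 multiple-choice questions ⇔ at least 4 successes in the first 24. With X ~ Binomial(24, 0.271), P(Y ≤ 24) = 1 − P(X ≤ 3).
  k=0: C(24,0)·0.271^0·0.729^24 = 0.000508
  k=1: C(24,1)·0.271^1·0.729^23 = 0.004528
  k=2: C(24,2)·0.271^2·0.729^22 = 0.019358
  k=3: C(24,3)·0.271^3·0.729^21 = 0.052771
1 − 0.077164 = 0.922836

0.9228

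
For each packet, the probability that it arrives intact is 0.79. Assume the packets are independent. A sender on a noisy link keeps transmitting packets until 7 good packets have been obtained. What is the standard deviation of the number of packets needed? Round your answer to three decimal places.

Y = total packets until the seventh success; negative binomial with r=7, p=0.79.
SD(Y) = √[r(1−p)/p²] = √(2.35539) = 1.53473

1.535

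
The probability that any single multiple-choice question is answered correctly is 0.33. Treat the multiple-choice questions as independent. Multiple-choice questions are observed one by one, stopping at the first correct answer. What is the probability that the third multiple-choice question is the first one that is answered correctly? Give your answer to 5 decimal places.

0.14814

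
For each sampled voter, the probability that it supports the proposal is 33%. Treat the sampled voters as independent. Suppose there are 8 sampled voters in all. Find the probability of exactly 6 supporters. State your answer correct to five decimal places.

0.01623

X ~ Binomial(n=8, p=0.33).
P(X=6) = C(8,6) · p^6 · (1−p)^2
= 28 · 0.0012915 · 0.4489 = 0.0162327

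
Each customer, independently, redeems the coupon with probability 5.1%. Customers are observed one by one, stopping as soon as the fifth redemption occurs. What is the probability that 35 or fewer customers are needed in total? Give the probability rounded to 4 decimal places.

0.0313

Finishing within 35 customers ⇔ at least 5 successes in the first 35. With X ~ Binomial(35, 0.051), P(Y ≤ 35) = 1 − P(X ≤ 4).
  k=0: C(35,0)·0.051^0·0.949^35 = 0.160073
  k=1: C(35,1)·0.051^1·0.949^34 = 0.301085
  k=2: C(35,2)·0.051^2·0.949^33 = 0.275069
  k=3: C(35,3)·0.051^3·0.949^32 = 0.162607
  k=4: C(35,4)·0.051^4·0.949^31 = 0.069909
1 − 0.968743 = 0.031257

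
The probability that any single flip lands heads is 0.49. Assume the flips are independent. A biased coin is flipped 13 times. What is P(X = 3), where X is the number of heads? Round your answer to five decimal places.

X ~ Binomial(n=13, p=0.49).
P(X=3) = C(13,3) · p^3 · (1−p)^10
= 286 · 0.11765 · 0.0011904 = 0.0400549

0.04005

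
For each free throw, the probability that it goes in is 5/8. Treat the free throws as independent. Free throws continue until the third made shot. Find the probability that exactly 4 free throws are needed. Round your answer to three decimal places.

Y = trial on which the third success occurs; negative binomial, r=3, p=0.625.
P(Y=4) = C(3,2) · p^3 · (1−p)^1
= 3 · 0.24414 · 0.375 = 0.27466

0.275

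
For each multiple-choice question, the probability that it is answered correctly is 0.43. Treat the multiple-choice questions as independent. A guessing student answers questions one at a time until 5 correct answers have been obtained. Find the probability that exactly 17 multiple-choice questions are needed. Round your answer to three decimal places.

0.031

Y = trial on which the fifth success occurs; negative binomial, r=5, p=0.43.
P(Y=17) = C(16,4) · p^5 · (1−p)^12
= 1820 · 0.014701 · 0.0011762 = 0.03147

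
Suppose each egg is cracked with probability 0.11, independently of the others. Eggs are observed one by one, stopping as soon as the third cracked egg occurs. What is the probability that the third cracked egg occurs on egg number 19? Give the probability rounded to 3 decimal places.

Y = trial on which the third success occurs; negative binomial, r=3, p=0.11.
P(Y=19) = C(18,2) · p^3 · (1−p)^16
= 153 · 0.001331 · 0.15497 = 0.03156

0.032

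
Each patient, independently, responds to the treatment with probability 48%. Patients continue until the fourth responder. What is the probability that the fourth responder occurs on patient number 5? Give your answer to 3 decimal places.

0.110

Y = trial on which the fourth success occurs; negative binomial, r=4, p=0.48.
P(Y=5) = C(4,3) · p^4 · (1−p)^1
= 4 · 0.053084 · 0.52 = 0.11042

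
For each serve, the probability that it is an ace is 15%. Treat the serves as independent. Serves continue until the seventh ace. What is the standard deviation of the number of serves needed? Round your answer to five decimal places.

Y = total serves until the seventh success; negative binomial with r=7, p=0.15.
SD(Y) = √[r(1−p)/p²] = √(264.4444444) = 16.2617479

16.26175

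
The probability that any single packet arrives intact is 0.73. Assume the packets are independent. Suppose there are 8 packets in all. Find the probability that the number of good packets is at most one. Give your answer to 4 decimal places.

0.0006

X ~ Binomial(8, 0.73); P(X ≤ 1) = Σ C(8,k) p^k (1−p)^(8−k) over k:
  k=0: C(8,0)·0.73^0·0.27^8 = 0.000028
  k=1: C(8,1)·0.73^1·0.27^7 = 0.000611
Total = 0.000639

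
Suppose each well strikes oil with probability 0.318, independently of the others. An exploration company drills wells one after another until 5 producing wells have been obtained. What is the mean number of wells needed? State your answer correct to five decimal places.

15.72327

Y = total wells until the fifth success; negative binomial with r=5, p=0.318.
E[Y] = r / p = 5 / 0.318 = 15.7232704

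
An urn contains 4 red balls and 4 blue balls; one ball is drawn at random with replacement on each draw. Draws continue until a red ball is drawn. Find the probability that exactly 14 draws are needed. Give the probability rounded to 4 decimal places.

0.0001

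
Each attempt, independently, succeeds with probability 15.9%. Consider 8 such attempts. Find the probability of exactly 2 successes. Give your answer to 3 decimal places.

0.250

X ~ Binomial(n=8, p=0.159).
P(X=2) = C(8,2) · p^2 · (1−p)^6
= 28 · 0.025281 · 0.35381 = 0.25045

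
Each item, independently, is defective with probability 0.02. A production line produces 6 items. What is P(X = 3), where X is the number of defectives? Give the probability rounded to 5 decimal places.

X ~ Binomial(n=6, p=0.02).
P(X=3) = C(6,3) · p^3 · (1−p)^3
= 20 · 8e-06 · 0.94119 = 0.0001506

0.00015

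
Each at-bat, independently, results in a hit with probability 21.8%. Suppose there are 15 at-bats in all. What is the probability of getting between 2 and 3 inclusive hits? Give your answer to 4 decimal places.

0.4506

X ~ Binomial(15, 0.218); P(2 ≤ X ≤ 3) = Σ C(15,k) p^k (1−p)^(15−k) over k:
  k=2: C(15,2)·0.218^2·0.782^13 = 0.204075
  k=3: C(15,3)·0.218^3·0.782^12 = 0.246526
Total = 0.450601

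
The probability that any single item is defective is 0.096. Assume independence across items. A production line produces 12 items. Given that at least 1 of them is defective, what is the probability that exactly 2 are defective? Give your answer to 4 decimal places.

0.3158

X ~ Binomial(12, 0.096). Want P(X=2 | X≥1) = P(X=2) / P(X≥1).
P(X=2) = C(12,2)·0.096^2·0.904^10 = 0.221703
P(X≥1) = 1 − 0.297866 = 0.702134
Ratio = 0.221703 / 0.702134 = 0.315755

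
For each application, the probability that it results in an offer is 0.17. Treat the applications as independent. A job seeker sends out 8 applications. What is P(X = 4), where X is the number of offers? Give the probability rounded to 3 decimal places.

0.028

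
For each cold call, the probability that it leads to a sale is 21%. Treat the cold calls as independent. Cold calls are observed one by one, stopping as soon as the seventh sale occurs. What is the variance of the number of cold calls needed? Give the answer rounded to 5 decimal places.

Y = total cold calls until the seventh success; negative binomial with r=7, p=0.21.
Var(Y) = r(1−p)/p² = 7·0.79 / 0.21² = 125.3968254

125.39683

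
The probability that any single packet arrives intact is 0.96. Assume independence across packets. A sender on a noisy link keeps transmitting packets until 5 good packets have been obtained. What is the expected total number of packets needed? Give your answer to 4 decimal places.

Y = total packets until the fifth success; negative binomial with r=5, p=0.96.
E[Y] = r / p = 5 / 0.96 = 5.208333

5.2083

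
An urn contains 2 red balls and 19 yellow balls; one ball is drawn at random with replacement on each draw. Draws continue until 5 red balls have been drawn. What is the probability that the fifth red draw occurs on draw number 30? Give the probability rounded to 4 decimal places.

0.0152

Y = trial on which the fifth success occurs; negative binomial, r=5, p=0.095238.
P(Y=30) = C(29,4) · p^5 · (1−p)^25
= 23751 · 7.8353e-06 · 0.081914 = 0.015244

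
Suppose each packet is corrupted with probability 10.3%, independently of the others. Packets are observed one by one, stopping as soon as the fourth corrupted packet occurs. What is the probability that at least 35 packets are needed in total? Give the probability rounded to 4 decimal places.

0.5304

Needing more than 34 packets ⇔ fewer than 4 successes in the first 34. With X ~ Binomial(34, 0.103), P(Y > 34) = P(X ≤ 3).
  k=0: C(34,0)·0.103^0·0.897^34 = 0.024828
  k=1: C(34,1)·0.103^1·0.897^33 = 0.096932
  k=2: C(34,2)·0.103^2·0.897^32 = 0.183652
  k=3: C(34,3)·0.103^3·0.897^31 = 0.224941
P(X ≤ 3) = 0.530353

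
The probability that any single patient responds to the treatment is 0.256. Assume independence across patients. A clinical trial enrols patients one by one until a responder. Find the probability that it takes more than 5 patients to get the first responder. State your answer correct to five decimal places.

Y = number of patients to the first success; geometric, p = 0.256.
P(Y > 5) = P(first 5 all fail) = (1−p)^5 = 0.2279632

0.22796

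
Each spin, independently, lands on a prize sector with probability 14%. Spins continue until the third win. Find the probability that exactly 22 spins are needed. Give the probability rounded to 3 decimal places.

Y = trial on which the third success occurs; negative binomial, r=3, p=0.14.
P(Y=22) = C(21,2) · p^3 · (1−p)^19
= 210 · 0.002744 · 0.056947 = 0.03282

0.033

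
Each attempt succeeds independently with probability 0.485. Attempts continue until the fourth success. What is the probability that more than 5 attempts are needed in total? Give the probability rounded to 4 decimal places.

Needing more than 5 attempts ⇔ fewer than 4 successes in the first 5. With X ~ Binomial(5, 0.485), P(Y > 5) = P(X ≤ 3).
  k=0: C(5,0)·0.485^0·0.515^5 = 0.036227
  k=1: C(5,1)·0.485^1·0.515^4 = 0.170585
  k=2: C(5,2)·0.485^2·0.515^3 = 0.321296
  k=3: C(5,3)·0.485^3·0.515^2 = 0.302580
P(X ≤ 3) = 0.830688

0.8307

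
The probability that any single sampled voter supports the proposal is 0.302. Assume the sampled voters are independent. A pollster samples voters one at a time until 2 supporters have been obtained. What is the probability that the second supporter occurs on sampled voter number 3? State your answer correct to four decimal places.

0.1273

Y = trial on which the second success occurs; negative binomial, r=2, p=0.302.
P(Y=3) = C(2,1) · p^2 · (1−p)^1
= 2 · 0.091204 · 0.698 = 0.127321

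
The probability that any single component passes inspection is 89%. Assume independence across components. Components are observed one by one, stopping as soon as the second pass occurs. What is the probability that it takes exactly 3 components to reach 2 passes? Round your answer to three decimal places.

0.174

Y = trial on which the second success occurs; negative binomial, r=2, p=0.89.
P(Y=3) = C(2,1) · p^2 · (1−p)^1
= 2 · 0.7921 · 0.11 = 0.17426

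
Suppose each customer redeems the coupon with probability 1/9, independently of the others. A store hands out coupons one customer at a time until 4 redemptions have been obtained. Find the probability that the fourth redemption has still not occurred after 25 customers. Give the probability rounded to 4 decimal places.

0.7002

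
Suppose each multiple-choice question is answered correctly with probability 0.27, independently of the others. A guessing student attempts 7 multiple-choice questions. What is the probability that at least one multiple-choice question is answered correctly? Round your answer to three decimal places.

0.890

P(at least one) = 1 − P(none) = 1 − (1 − 0.27)^7
= 1 − 0.11047 = 0.88953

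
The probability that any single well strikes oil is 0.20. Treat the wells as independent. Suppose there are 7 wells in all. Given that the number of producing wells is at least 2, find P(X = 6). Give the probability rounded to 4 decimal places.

0.0008

X ~ Binomial(7, 0.20). Want P(X=6 | X≥2) = P(X=6) / P(X≥2).
P(X=6) = C(7,6)·0.20^6·0.80^1 = 0.000358
P(X≥2) = 1 − 0.209715 − 0.367002 = 0.423283
Ratio = 0.000358 / 0.423283 = 0.000847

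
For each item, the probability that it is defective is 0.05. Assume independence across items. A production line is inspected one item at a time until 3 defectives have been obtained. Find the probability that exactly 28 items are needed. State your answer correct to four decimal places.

0.0122

Y = trial on which the third success occurs; negative binomial, r=3, p=0.05.
P(Y=28) = C(27,2) · p^3 · (1−p)^25
= 351 · 0.000125 · 0.27739 = 0.012170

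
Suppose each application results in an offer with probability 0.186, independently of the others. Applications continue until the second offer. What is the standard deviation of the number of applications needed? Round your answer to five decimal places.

6.85984

Y = total applications until the second success; negative binomial with r=2, p=0.186.
SD(Y) = √[r(1−p)/p²] = √(47.0574633) = 6.8598443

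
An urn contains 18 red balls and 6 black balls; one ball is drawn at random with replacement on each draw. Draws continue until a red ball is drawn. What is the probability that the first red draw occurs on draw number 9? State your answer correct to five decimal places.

Geometric (trials to first success), p = 0.75.
P(Y = 9) = (1−p)^8 · p = 1.5259e-05 · 0.75 = 0.0000114

0.00001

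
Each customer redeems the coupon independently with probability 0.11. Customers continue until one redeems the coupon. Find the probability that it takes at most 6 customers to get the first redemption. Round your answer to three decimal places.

Y = number of customers to the first success; geometric, p = 0.11.
P(Y ≤ 6) = 1 − (1−p)^6 = 1 − 0.49698 = 0.50302

0.503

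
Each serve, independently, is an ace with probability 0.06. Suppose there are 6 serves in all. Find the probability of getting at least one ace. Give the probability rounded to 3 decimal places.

0.310

P(at least one) = 1 − P(none) = 1 − (1 − 0.06)^6
= 1 − 0.68987 = 0.31013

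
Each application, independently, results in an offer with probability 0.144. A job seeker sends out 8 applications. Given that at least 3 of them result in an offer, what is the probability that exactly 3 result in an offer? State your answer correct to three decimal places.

0.806

X ~ Binomial(8, 0.144). Want P(X=3 | X≥3) = P(X=3) / P(X≥3).
P(X=3) = C(8,3)·0.144^3·0.856^5 = 0.07685
P(X≥3) = 1 − 0.28826 − 0.38794 − 0.22842 = 0.09538
Ratio = 0.07685 / 0.09538 = 0.80575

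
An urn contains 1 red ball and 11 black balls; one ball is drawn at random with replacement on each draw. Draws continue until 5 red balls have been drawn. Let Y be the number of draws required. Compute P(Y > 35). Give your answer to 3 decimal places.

Needing more than 35 draws ⇔ fewer than 5 successes in the first 35. With X ~ Binomial(35, 0.083333), P(Y > 35) = P(X ≤ 4).
  k=0: C(35,0)·0.083333^0·0.916667^35 = 0.04758
  k=1: C(35,1)·0.083333^1·0.916667^34 = 0.15138
  k=2: C(35,2)·0.083333^2·0.916667^33 = 0.23395
  k=3: C(35,3)·0.083333^3·0.916667^32 = 0.23395
  k=4: C(35,4)·0.083333^4·0.916667^31 = 0.17015
P(X ≤ 4) = 0.83702

0.837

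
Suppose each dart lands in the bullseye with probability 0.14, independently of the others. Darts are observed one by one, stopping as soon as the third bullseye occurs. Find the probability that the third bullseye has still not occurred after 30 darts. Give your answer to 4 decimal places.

Needing more than 30 darts ⇔ fewer than 3 successes in the first 30. With X ~ Binomial(30, 0.14), P(Y > 30) = P(X ≤ 2).
  k=0: C(30,0)·0.14^0·0.86^30 = 0.010838
  k=1: C(30,1)·0.14^1·0.86^29 = 0.052930
  k=2: C(30,2)·0.14^2·0.86^28 = 0.124940
P(X ≤ 2) = 0.188709

0.1887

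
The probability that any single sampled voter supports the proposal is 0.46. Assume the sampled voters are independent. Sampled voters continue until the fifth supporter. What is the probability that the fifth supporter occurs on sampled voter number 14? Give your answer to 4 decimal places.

0.0575

Y = trial on which the fifth success occurs; negative binomial, r=5, p=0.46.
P(Y=14) = C(13,4) · p^5 · (1−p)^9
= 715 · 0.020596 · 0.0039043 = 0.057496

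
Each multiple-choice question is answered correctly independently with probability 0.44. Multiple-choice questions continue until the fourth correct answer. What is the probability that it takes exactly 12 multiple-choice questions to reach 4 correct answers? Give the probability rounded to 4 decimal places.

Y = trial on which the fourth success occurs; negative binomial, r=4, p=0.44.
P(Y=12) = C(11,3) · p^4 · (1−p)^8
= 165 · 0.037481 · 0.0096717 = 0.059813

0.0598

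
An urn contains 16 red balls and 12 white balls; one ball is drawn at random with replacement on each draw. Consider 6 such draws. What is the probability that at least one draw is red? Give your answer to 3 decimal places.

0.994

P(at least one) = 1 − P(none) = 1 − (1 − 0.571429)^6
= 1 − 0.00620 = 0.99380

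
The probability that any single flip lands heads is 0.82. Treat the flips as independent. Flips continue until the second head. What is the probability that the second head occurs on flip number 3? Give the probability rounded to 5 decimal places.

0.24206

Y = trial on which the second success occurs; negative binomial, r=2, p=0.82.
P(Y=3) = C(2,1) · p^2 · (1−p)^1
= 2 · 0.6724 · 0.18 = 0.2420640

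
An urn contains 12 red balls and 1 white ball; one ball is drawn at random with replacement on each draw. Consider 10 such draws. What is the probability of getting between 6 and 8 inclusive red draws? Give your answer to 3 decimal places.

X ~ Binomial(10, 0.923077); P(6 ≤ X ≤ 8) = Σ C(10,k) p^k (1−p)^(10−k) over k:
  k=6: C(10,6)·0.923077^6·0.076923^4 = 0.00455
  k=7: C(10,7)·0.923077^7·0.076923^3 = 0.03119
  k=8: C(10,8)·0.923077^8·0.076923^2 = 0.14036
Total = 0.17609

0.176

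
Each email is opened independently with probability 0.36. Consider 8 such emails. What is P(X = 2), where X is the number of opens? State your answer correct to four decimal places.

X ~ Binomial(n=8, p=0.36).
P(X=2) = C(8,2) · p^2 · (1−p)^6
= 28 · 0.1296 · 0.068719 = 0.249369

0.2494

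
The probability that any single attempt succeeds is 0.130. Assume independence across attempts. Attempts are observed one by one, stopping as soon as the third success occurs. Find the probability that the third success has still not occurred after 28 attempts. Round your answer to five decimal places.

Needing more than 28 attempts ⇔ fewer than 3 successes in the first 28. With X ~ Binomial(28, 0.13), P(Y > 28) = P(X ≤ 2).
  k=0: C(28,0)·0.13^0·0.87^28 = 0.0202553
  k=1: C(28,1)·0.13^1·0.87^27 = 0.0847464
  k=2: C(28,2)·0.13^2·0.87^26 = 0.1709539
P(X ≤ 2) = 0.2759556

0.27596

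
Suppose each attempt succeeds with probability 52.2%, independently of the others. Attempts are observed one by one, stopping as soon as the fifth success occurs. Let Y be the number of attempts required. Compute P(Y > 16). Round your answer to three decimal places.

0.026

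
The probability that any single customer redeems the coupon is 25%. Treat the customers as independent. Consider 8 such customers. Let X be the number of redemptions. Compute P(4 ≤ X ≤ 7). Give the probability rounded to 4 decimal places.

0.1138

X ~ Binomial(8, 0.25); P(4 ≤ X ≤ 7) = Σ C(8,k) p^k (1−p)^(8−k) over k:
  k=4: C(8,4)·0.25^4·0.75^4 = 0.086517
  k=5: C(8,5)·0.25^5·0.75^3 = 0.023071
  k=6: C(8,6)·0.25^6·0.75^2 = 0.003845
  k=7: C(8,7)·0.25^7·0.75^1 = 0.000366
Total = 0.113800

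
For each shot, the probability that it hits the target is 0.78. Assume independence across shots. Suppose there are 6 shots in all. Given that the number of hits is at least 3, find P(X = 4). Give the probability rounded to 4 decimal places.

X ~ Binomial(6, 0.78). Want P(X=4 | X≥3) = P(X=4) / P(X≥3).
P(X=4) = C(6,4)·0.78^4·0.22^2 = 0.268729
P(X≥3) = 1 − 0.000113 − 0.002412 − 0.021378 = 0.976097
Ratio = 0.268729 / 0.976097 = 0.275310

0.2753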